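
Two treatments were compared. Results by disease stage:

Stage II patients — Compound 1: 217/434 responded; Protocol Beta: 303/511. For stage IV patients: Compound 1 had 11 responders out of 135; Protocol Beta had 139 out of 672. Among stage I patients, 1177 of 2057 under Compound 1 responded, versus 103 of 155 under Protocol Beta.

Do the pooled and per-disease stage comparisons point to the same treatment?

Stage II: Compound 1 217/434 = 50.0%, Protocol Beta 303/511 = 59.3% → Protocol Beta
Stage IV: Compound 1 11/135 = 8.1%, Protocol Beta 139/672 = 20.7% → Protocol Beta
Stage I: Compound 1 1177/2057 = 57.2%, Protocol Beta 103/155 = 66.5% → Protocol Beta
Overall: Compound 1 1405/2626 = 53.5%, Protocol Beta 545/1338 = 40.7% → Compound 1
Protocol Beta wins each disease group but Compound 1 wins overall — the comparison reverses. Protocol Beta's patients skew toward stage IV, which has a lower base rate.

No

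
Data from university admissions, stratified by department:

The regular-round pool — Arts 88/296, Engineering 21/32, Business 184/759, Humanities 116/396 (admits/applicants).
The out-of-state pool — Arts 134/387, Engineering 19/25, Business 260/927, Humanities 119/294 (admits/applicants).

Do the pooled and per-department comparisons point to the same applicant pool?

Yes

Arts: the regular-round pool 88/296 = 29.7%, the out-of-state pool 134/387 = 34.6% → the out-of-state pool
Engineering: the regular-round pool 21/32 = 65.6%, the out-of-state pool 19/25 = 76.0% → the out-of-state pool
Business: the regular-round pool 184/759 = 24.2%, the out-of-state pool 260/927 = 28.0% → the out-of-state pool
Humanities: the regular-round pool 116/396 = 29.3%, the out-of-state pool 119/294 = 40.5% → the out-of-state pool
Overall: the regular-round pool 409/1483 = 27.6%, the out-of-state pool 532/1633 = 32.6% → the out-of-state pool
The out-of-state pool wins overall and in every department group — no reversal.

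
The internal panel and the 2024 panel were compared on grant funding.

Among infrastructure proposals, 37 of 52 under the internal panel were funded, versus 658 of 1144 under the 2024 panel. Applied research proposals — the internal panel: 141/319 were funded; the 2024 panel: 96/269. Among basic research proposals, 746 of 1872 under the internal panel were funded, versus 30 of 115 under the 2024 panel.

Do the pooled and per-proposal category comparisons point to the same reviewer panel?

No

Infrastructure: the internal panel 37/52 = 71.2%, the 2024 panel 658/1144 = 57.5% → the internal panel
Applied research: the internal panel 141/319 = 44.2%, the 2024 panel 96/269 = 35.7% → the internal panel
Basic research: the internal panel 746/1872 = 39.9%, the 2024 panel 30/115 = 26.1% → the internal panel
Overall: the internal panel 924/2243 = 41.2%, the 2024 panel 784/1528 = 51.3% → the 2024 panel
The internal panel wins each proposal group but the 2024 panel wins overall — the comparison reverses. The internal panel's proposals skew toward basic research, which has a lower base rate.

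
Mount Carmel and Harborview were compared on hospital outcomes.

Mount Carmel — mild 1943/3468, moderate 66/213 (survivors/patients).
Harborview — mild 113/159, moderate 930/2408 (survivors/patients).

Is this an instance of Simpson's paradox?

Mild: Mount Carmel 1943/3468 = 56.0%, Harborview 113/159 = 71.1% → Harborview
Moderate: Mount Carmel 66/213 = 31.0%, Harborview 930/2408 = 38.6% → Harborview
Overall: Mount Carmel 2009/3681 = 54.6%, Harborview 1043/2567 = 40.6% → Mount Carmel
Harborview wins each case group but Mount Carmel wins overall — the comparison reverses. Harborview's patients skew toward moderate, which has a lower base rate.

Yes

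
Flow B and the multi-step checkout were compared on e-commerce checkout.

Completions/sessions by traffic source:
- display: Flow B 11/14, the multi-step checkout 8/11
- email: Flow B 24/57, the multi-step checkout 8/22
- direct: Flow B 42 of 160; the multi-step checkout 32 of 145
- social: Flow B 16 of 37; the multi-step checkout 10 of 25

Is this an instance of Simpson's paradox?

Display: Flow B 11/14 = 78.6%, the multi-step checkout 8/11 = 72.7% → Flow B
Email: Flow B 24/57 = 42.1%, the multi-step checkout 8/22 = 36.4% → Flow B
Direct: Flow B 42/160 = 26.2%, the multi-step checkout 32/145 = 22.1% → Flow B
Social: Flow B 16/37 = 43.2%, the multi-step checkout 10/25 = 40.0% → Flow B
Overall: Flow B 93/268 = 34.7%, the multi-step checkout 58/203 = 28.6% → Flow B
Flow B wins overall and in every traffic group — no reversal.

No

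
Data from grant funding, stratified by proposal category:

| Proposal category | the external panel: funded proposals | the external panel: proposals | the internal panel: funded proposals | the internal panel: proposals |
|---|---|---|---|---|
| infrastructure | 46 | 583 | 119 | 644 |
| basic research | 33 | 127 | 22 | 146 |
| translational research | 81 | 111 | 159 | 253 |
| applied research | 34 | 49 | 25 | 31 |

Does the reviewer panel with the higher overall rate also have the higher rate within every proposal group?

Infrastructure: the external panel 46/583 = 7.9%, the internal panel 119/644 = 18.5% → the internal panel
Basic research: the external panel 33/127 = 26.0%, the internal panel 22/146 = 15.1% → the external panel
Translational research: the external panel 81/111 = 73.0%, the internal panel 159/253 = 62.8% → the external panel
Applied research: the external panel 34/49 = 69.4%, the internal panel 25/31 = 80.6% → the internal panel
Overall: the external panel 194/870 = 22.3%, the internal panel 325/1074 = 30.3% → the internal panel
Neither sweeps: the external panel wins 2 of 4 groups, the internal panel wins 2. The internal panel wins overall but not every group — no Simpson reversal.

No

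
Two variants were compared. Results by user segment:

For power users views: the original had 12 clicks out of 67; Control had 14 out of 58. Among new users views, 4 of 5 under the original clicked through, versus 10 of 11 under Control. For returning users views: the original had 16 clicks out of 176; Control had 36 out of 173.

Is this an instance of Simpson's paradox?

Power users: the original 12/67 = 17.9%, Control 14/58 = 24.1% → Control
New users: the original 4/5 = 80.0%, Control 10/11 = 90.9% → Control
Returning users: the original 16/176 = 9.1%, Control 36/173 = 20.8% → Control
Overall: the original 32/248 = 12.9%, Control 60/242 = 24.8% → Control
Control wins overall and in every user group — no reversal.

No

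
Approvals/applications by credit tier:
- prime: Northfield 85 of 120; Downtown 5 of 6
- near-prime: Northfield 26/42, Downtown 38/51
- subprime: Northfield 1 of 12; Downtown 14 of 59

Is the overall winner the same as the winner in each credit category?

Prime: Northfield 85/120 = 70.8%, Downtown 5/6 = 83.3% → Downtown
Near-prime: Northfield 26/42 = 61.9%, Downtown 38/51 = 74.5% → Downtown
Subprime: Northfield 1/12 = 8.3%, Downtown 14/59 = 23.7% → Downtown
Overall: Northfield 112/174 = 64.4%, Downtown 57/116 = 49.1% → Northfield
Downtown wins each credit group but Northfield wins overall — the comparison reverses. Downtown's applications skew toward subprime, which has a lower base rate.

No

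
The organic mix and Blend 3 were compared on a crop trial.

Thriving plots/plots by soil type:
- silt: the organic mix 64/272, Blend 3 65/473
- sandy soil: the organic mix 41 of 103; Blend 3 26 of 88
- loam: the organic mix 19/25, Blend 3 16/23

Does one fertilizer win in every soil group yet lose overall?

Silt: the organic mix 64/272 = 23.5%, Blend 3 65/473 = 13.7% → the organic mix
Sandy soil: the organic mix 41/103 = 39.8%, Blend 3 26/88 = 29.5% → the organic mix
Loam: the organic mix 19/25 = 76.0%, Blend 3 16/23 = 69.6% → the organic mix
Overall: the organic mix 124/400 = 31.0%, Blend 3 107/584 = 18.3% → the organic mix
The organic mix wins overall and in every soil group — no reversal.

No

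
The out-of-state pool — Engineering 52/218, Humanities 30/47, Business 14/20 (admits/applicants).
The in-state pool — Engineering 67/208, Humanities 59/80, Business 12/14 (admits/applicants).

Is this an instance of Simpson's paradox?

No

Engineering: the out-of-state pool 52/218 = 23.9%, the in-state pool 67/208 = 32.2% → the in-state pool
Humanities: the out-of-state pool 30/47 = 63.8%, the in-state pool 59/80 = 73.8% → the in-state pool
Business: the out-of-state pool 14/20 = 70.0%, the in-state pool 12/14 = 85.7% → the in-state pool
Overall: the out-of-state pool 96/285 = 33.7%, the in-state pool 138/302 = 45.7% → the in-state pool
The in-state pool wins overall and in every department group — no reversal.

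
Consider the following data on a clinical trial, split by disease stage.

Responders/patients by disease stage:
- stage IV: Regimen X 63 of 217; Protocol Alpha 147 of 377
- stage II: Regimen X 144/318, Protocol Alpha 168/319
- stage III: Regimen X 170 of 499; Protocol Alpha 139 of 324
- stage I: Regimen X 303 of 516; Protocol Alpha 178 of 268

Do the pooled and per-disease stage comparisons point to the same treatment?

Yes

Stage IV: Regimen X 63/217 = 29.0%, Protocol Alpha 147/377 = 39.0% → Protocol Alpha
Stage II: Regimen X 144/318 = 45.3%, Protocol Alpha 168/319 = 52.7% → Protocol Alpha
Stage III: Regimen X 170/499 = 34.1%, Protocol Alpha 139/324 = 42.9% → Protocol Alpha
Stage I: Regimen X 303/516 = 58.7%, Protocol Alpha 178/268 = 66.4% → Protocol Alpha
Overall: Regimen X 680/1550 = 43.9%, Protocol Alpha 632/1288 = 49.1% → Protocol Alpha
Protocol Alpha wins overall and in every disease group — no reversal.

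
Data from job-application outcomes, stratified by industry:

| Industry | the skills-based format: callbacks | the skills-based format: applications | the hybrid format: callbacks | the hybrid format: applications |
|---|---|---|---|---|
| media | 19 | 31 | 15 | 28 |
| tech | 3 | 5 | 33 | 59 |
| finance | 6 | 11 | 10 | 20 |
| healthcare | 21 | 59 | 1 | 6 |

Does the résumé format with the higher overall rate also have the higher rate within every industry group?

Media: the skills-based format 19/31 = 61.3%, the hybrid format 15/28 = 53.6% → the skills-based format
Tech: the skills-based format 3/5 = 60.0%, the hybrid format 33/59 = 55.9% → the skills-based format
Finance: the skills-based format 6/11 = 54.5%, the hybrid format 10/20 = 50.0% → the skills-based format
Healthcare: the skills-based format 21/59 = 35.6%, the hybrid format 1/6 = 16.7% → the skills-based format
Overall: the skills-based format 49/106 = 46.2%, the hybrid format 59/113 = 52.2% → the hybrid format
The skills-based format wins each industry group but the hybrid format wins overall — the comparison reverses. The skills-based format's applications skew toward healthcare, which has a lower base rate.

No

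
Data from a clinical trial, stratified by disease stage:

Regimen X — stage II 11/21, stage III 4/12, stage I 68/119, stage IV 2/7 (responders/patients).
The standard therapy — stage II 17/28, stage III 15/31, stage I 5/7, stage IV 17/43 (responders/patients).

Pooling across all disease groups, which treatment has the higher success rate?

Stage II: Regimen X 11/21 = 52.4%, the standard therapy 17/28 = 60.7% → the standard therapy
Stage III: Regimen X 4/12 = 33.3%, the standard therapy 15/31 = 48.4% → the standard therapy
Stage I: Regimen X 68/119 = 57.1%, the standard therapy 5/7 = 71.4% → the standard therapy
Stage IV: Regimen X 2/7 = 28.6%, the standard therapy 17/43 = 39.5% → the standard therapy
Overall: Regimen X 85/159 = 53.5%, the standard therapy 54/109 = 49.5% → Regimen X
(The standard therapy wins every disease group but Regimen X wins overall — the standard therapy's patients skew toward the low-rate stage IV group.)

Regimen X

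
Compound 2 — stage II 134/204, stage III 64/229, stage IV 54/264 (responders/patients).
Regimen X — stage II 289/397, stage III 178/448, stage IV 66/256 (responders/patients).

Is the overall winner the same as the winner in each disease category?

Stage II: Compound 2 134/204 = 65.7%, Regimen X 289/397 = 72.8% → Regimen X
Stage III: Compound 2 64/229 = 27.9%, Regimen X 178/448 = 39.7% → Regimen X
Stage IV: Compound 2 54/264 = 20.5%, Regimen X 66/256 = 25.8% → Regimen X
Overall: Compound 2 252/697 = 36.2%, Regimen X 533/1101 = 48.4% → Regimen X
Regimen X wins overall and in every disease group — no reversal.

Yes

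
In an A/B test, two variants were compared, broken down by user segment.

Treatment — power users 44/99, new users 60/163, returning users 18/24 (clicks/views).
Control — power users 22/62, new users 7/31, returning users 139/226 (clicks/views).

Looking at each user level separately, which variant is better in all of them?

Treatment

Power users: Treatment 44/99 = 44.4%, Control 22/62 = 35.5% → Treatment
New users: Treatment 60/163 = 36.8%, Control 7/31 = 22.6% → Treatment
Returning users: Treatment 18/24 = 75.0%, Control 139/226 = 61.5% → Treatment
Treatment has the higher rate in all 3 groups.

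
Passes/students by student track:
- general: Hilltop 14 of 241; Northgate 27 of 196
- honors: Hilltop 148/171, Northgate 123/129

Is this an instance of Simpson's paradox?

No

General: Hilltop 14/241 = 5.8%, Northgate 27/196 = 13.8% → Northgate
Honors: Hilltop 148/171 = 86.5%, Northgate 123/129 = 95.3% → Northgate
Overall: Hilltop 162/412 = 39.3%, Northgate 150/325 = 46.2% → Northgate
Northgate wins overall and in every student group — no reversal.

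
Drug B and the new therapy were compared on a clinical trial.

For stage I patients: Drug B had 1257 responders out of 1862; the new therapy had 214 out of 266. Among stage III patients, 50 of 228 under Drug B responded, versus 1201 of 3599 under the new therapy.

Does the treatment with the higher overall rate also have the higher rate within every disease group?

Stage I: Drug B 1257/1862 = 67.5%, the new therapy 214/266 = 80.5% → the new therapy
Stage III: Drug B 50/228 = 21.9%, the new therapy 1201/3599 = 33.4% → the new therapy
Overall: Drug B 1307/2090 = 62.5%, the new therapy 1415/3865 = 36.6% → Drug B
The new therapy wins each disease group but Drug B wins overall — the comparison reverses. The new therapy's patients skew toward stage III, which has a lower base rate.

No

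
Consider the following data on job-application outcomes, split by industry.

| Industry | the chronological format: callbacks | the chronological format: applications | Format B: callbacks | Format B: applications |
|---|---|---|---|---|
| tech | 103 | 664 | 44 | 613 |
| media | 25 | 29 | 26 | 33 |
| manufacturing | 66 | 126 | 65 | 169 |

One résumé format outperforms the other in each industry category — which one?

Tech: the chronological format 103/664 = 15.5%, Format B 44/613 = 7.2% → the chronological format
Media: the chronological format 25/29 = 86.2%, Format B 26/33 = 78.8% → the chronological format
Manufacturing: the chronological format 66/126 = 52.4%, Format B 65/169 = 38.5% → the chronological format
The chronological format has the higher rate in all 3 groups.

the chronological format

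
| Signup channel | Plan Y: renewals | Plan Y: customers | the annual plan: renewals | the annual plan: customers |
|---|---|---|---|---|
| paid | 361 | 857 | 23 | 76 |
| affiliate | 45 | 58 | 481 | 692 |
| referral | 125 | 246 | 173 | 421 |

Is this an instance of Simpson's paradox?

Yes

Paid: Plan Y 361/857 = 42.1%, the annual plan 23/76 = 30.3% → Plan Y
Affiliate: Plan Y 45/58 = 77.6%, the annual plan 481/692 = 69.5% → Plan Y
Referral: Plan Y 125/246 = 50.8%, the annual plan 173/421 = 41.1% → Plan Y
Overall: Plan Y 531/1161 = 45.7%, the annual plan 677/1189 = 56.9% → the annual plan
Plan Y wins each signup group but the annual plan wins overall — the comparison reverses. Plan Y's customers skew toward paid, which has a lower base rate.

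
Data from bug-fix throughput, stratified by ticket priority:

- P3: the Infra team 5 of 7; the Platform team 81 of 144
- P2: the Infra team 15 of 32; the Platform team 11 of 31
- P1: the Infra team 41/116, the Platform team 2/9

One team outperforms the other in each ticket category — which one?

P3: the Infra team 5/7 = 71.4%, the Platform team 81/144 = 56.2% → the Infra team
P2: the Infra team 15/32 = 46.9%, the Platform team 11/31 = 35.5% → the Infra team
P1: the Infra team 41/116 = 35.3%, the Platform team 2/9 = 22.2% → the Infra team
The Infra team has the higher rate in all 3 groups.

the Infra team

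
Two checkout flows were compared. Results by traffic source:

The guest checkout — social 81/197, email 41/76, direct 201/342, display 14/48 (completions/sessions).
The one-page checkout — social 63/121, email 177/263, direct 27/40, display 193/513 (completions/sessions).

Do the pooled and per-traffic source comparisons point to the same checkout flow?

Social: the guest checkout 81/197 = 41.1%, the one-page checkout 63/121 = 52.1% → the one-page checkout
Email: the guest checkout 41/76 = 53.9%, the one-page checkout 177/263 = 67.3% → the one-page checkout
Direct: the guest checkout 201/342 = 58.8%, the one-page checkout 27/40 = 67.5% → the one-page checkout
Display: the guest checkout 14/48 = 29.2%, the one-page checkout 193/513 = 37.6% → the one-page checkout
Overall: the guest checkout 337/663 = 50.8%, the one-page checkout 460/937 = 49.1% → the guest checkout
The one-page checkout wins each traffic group but the guest checkout wins overall — the comparison reverses. The one-page checkout's sessions skew toward display, which has a lower base rate.

No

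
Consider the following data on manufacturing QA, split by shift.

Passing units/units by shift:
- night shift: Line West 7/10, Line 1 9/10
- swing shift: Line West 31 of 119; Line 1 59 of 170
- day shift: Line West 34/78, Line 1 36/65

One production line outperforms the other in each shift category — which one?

Line 1

Night shift: Line West 7/10 = 70.0%, Line 1 9/10 = 90.0% → Line 1
Swing shift: Line West 31/119 = 26.1%, Line 1 59/170 = 34.7% → Line 1
Day shift: Line West 34/78 = 43.6%, Line 1 36/65 = 55.4% → Line 1
Line 1 has the higher rate in all 3 groups.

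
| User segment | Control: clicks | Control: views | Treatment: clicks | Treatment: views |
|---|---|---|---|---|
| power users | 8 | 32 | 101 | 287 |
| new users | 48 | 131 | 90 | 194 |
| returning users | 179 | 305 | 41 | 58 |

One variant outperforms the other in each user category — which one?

Power users: Control 8/32 = 25.0%, Treatment 101/287 = 35.2% → Treatment
New users: Control 48/131 = 36.6%, Treatment 90/194 = 46.4% → Treatment
Returning users: Control 179/305 = 58.7%, Treatment 41/58 = 70.7% → Treatment
Treatment has the higher rate in all 3 groups.

Treatment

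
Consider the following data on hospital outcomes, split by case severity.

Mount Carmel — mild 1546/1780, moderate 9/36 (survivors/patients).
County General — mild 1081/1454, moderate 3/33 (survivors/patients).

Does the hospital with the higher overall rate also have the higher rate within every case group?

Yes

Mild: Mount Carmel 1546/1780 = 86.9%, County General 1081/1454 = 74.3% → Mount Carmel
Moderate: Mount Carmel 9/36 = 25.0%, County General 3/33 = 9.1% → Mount Carmel
Overall: Mount Carmel 1555/1816 = 85.6%, County General 1084/1487 = 72.9% → Mount Carmel
Mount Carmel wins overall and in every case group — no reversal.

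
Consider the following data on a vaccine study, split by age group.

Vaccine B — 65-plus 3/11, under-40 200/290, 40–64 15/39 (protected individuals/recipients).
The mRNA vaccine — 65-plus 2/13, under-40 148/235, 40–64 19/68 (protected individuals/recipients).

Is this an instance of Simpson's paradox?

65-plus: Vaccine B 3/11 = 27.3%, the mRNA vaccine 2/13 = 15.4% → Vaccine B
Under-40: Vaccine B 200/290 = 69.0%, the mRNA vaccine 148/235 = 63.0% → Vaccine B
40–64: Vaccine B 15/39 = 38.5%, the mRNA vaccine 19/68 = 27.9% → Vaccine B
Overall: Vaccine B 218/340 = 64.1%, the mRNA vaccine 169/316 = 53.5% → Vaccine B
Vaccine B wins overall and in every age group — no reversal.

No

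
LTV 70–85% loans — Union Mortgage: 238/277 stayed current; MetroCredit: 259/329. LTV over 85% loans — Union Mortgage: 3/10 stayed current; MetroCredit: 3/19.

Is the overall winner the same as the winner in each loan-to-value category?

Yes

LTV 70–85%: Union Mortgage 238/277 = 85.9%, MetroCredit 259/329 = 78.7% → Union Mortgage
LTV over 85%: Union Mortgage 3/10 = 30.0%, MetroCredit 3/19 = 15.8% → Union Mortgage
Overall: Union Mortgage 241/287 = 84.0%, MetroCredit 262/348 = 75.3% → Union Mortgage
Union Mortgage wins overall and in every loan-to-value group — no reversal.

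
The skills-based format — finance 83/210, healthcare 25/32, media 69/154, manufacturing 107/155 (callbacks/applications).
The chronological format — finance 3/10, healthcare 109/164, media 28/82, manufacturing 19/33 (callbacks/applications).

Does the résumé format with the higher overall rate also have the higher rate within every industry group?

No

Finance: the skills-based format 83/210 = 39.5%, the chronological format 3/10 = 30.0% → the skills-based format
Healthcare: the skills-based format 25/32 = 78.1%, the chronological format 109/164 = 66.5% → the skills-based format
Media: the skills-based format 69/154 = 44.8%, the chronological format 28/82 = 34.1% → the skills-based format
Manufacturing: the skills-based format 107/155 = 69.0%, the chronological format 19/33 = 57.6% → the skills-based format
Overall: the skills-based format 284/551 = 51.5%, the chronological format 159/289 = 55.0% → the chronological format
The skills-based format wins each industry group but the chronological format wins overall — the comparison reverses. The skills-based format's applications skew toward finance, which has a lower base rate.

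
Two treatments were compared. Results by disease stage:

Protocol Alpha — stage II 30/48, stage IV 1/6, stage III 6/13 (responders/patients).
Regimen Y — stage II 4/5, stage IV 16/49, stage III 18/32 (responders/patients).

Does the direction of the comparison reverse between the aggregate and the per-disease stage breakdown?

Yes

Stage II: Protocol Alpha 30/48 = 62.5%, Regimen Y 4/5 = 80.0% → Regimen Y
Stage IV: Protocol Alpha 1/6 = 16.7%, Regimen Y 16/49 = 32.7% → Regimen Y
Stage III: Protocol Alpha 6/13 = 46.2%, Regimen Y 18/32 = 56.2% → Regimen Y
Overall: Protocol Alpha 37/67 = 55.2%, Regimen Y 38/86 = 44.2% → Protocol Alpha
Regimen Y wins each disease group but Protocol Alpha wins overall — the comparison reverses. Regimen Y's patients skew toward stage IV, which has a lower base rate.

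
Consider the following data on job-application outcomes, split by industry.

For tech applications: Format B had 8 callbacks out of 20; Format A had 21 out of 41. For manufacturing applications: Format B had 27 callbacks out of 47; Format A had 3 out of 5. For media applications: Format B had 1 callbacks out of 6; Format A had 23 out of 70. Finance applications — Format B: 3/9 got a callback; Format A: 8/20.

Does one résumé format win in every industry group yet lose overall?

Yes

Tech: Format B 8/20 = 40.0%, Format A 21/41 = 51.2% → Format A
Manufacturing: Format B 27/47 = 57.4%, Format A 3/5 = 60.0% → Format A
Media: Format B 1/6 = 16.7%, Format A 23/70 = 32.9% → Format A
Finance: Format B 3/9 = 33.3%, Format A 8/20 = 40.0% → Format A
Overall: Format B 39/82 = 47.6%, Format A 55/136 = 40.4% → Format B
Format A wins each industry group but Format B wins overall — the comparison reverses. Format A's applications skew toward media, which has a lower base rate.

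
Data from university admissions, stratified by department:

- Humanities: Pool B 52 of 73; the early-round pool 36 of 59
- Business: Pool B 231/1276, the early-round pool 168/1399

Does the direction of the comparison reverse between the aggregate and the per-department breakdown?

No

Humanities: Pool B 52/73 = 71.2%, the early-round pool 36/59 = 61.0% → Pool B
Business: Pool B 231/1276 = 18.1%, the early-round pool 168/1399 = 12.0% → Pool B
Overall: Pool B 283/1349 = 21.0%, the early-round pool 204/1458 = 14.0% → Pool B
Pool B wins overall and in every department group — no reversal.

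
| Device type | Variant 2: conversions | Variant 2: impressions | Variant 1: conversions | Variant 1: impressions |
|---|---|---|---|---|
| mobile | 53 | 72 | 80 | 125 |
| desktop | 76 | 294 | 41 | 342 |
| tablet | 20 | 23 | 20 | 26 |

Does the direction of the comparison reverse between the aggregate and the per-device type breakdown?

No

Mobile: Variant 2 53/72 = 73.6%, Variant 1 80/125 = 64.0% → Variant 2
Desktop: Variant 2 76/294 = 25.9%, Variant 1 41/342 = 12.0% → Variant 2
Tablet: Variant 2 20/23 = 87.0%, Variant 1 20/26 = 76.9% → Variant 2
Overall: Variant 2 149/389 = 38.3%, Variant 1 141/493 = 28.6% → Variant 2
Variant 2 wins overall and in every device group — no reversal.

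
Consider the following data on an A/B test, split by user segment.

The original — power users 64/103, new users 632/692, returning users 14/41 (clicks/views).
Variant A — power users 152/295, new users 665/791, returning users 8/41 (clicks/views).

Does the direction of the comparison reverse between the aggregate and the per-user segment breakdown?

Power users: the original 64/103 = 62.1%, Variant A 152/295 = 51.5% → the original
New users: the original 632/692 = 91.3%, Variant A 665/791 = 84.1% → the original
Returning users: the original 14/41 = 34.1%, Variant A 8/41 = 19.5% → the original
Overall: the original 710/836 = 84.9%, Variant A 825/1127 = 73.2% → the original
The original wins overall and in every user group — no reversal.

No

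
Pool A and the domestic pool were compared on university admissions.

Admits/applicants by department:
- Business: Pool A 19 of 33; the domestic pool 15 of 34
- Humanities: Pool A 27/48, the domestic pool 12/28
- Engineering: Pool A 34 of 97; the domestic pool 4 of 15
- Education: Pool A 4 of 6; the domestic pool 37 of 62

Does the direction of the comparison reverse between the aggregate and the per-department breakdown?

Business: Pool A 19/33 = 57.6%, the domestic pool 15/34 = 44.1% → Pool A
Humanities: Pool A 27/48 = 56.2%, the domestic pool 12/28 = 42.9% → Pool A
Engineering: Pool A 34/97 = 35.1%, the domestic pool 4/15 = 26.7% → Pool A
Education: Pool A 4/6 = 66.7%, the domestic pool 37/62 = 59.7% → Pool A
Overall: Pool A 84/184 = 45.7%, the domestic pool 68/139 = 48.9% → the domestic pool
Pool A wins each department group but the domestic pool wins overall — the comparison reverses. Pool A's applicants skew toward Engineering, which has a lower base rate.

Yes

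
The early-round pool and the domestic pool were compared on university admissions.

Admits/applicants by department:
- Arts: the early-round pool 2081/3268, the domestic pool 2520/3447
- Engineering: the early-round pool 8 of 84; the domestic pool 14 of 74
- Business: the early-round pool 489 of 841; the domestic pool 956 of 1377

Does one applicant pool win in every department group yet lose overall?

No

Arts: the early-round pool 2081/3268 = 63.7%, the domestic pool 2520/3447 = 73.1% → the domestic pool
Engineering: the early-round pool 8/84 = 9.5%, the domestic pool 14/74 = 18.9% → the domestic pool
Business: the early-round pool 489/841 = 58.1%, the domestic pool 956/1377 = 69.4% → the domestic pool
Overall: the early-round pool 2578/4193 = 61.5%, the domestic pool 3490/4898 = 71.3% → the domestic pool
The domestic pool wins overall and in every department group — no reversal.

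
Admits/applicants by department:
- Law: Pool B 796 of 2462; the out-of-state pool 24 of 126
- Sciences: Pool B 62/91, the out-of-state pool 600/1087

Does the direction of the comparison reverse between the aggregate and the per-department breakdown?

Law: Pool B 796/2462 = 32.3%, the out-of-state pool 24/126 = 19.0% → Pool B
Sciences: Pool B 62/91 = 68.1%, the out-of-state pool 600/1087 = 55.2% → Pool B
Overall: Pool B 858/2553 = 33.6%, the out-of-state pool 624/1213 = 51.4% → the out-of-state pool
Pool B wins each department group but the out-of-state pool wins overall — the comparison reverses. Pool B's applicants skew toward Law, which has a lower base rate.

Yes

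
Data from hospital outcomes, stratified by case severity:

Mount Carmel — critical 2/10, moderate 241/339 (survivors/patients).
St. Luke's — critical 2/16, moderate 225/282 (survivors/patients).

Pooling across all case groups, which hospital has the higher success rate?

Critical: Mount Carmel 2/10 = 20.0%, St. Luke's 2/16 = 12.5% → Mount Carmel
Moderate: Mount Carmel 241/339 = 71.1%, St. Luke's 225/282 = 79.8% → St. Luke's
Overall: Mount Carmel 243/349 = 69.6%, St. Luke's 227/298 = 76.2% → St. Luke's
(Neither sweeps every case group, but St. Luke's has the higher pooled rate.)

St. Luke's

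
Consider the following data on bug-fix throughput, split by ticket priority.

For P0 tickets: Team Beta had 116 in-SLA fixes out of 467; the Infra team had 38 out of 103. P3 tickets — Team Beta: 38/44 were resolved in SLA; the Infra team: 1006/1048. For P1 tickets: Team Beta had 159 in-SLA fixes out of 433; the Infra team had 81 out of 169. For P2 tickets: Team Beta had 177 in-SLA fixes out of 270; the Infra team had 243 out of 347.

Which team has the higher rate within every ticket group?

the Infra team

P0: Team Beta 116/467 = 24.8%, the Infra team 38/103 = 36.9% → the Infra team
P3: Team Beta 38/44 = 86.4%, the Infra team 1006/1048 = 96.0% → the Infra team
P1: Team Beta 159/433 = 36.7%, the Infra team 81/169 = 47.9% → the Infra team
P2: Team Beta 177/270 = 65.6%, the Infra team 243/347 = 70.0% → the Infra team
The Infra team has the higher rate in all 4 groups.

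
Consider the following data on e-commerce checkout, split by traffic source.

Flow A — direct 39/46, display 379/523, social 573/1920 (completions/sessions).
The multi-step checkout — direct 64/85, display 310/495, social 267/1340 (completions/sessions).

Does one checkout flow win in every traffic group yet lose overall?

Direct: Flow A 39/46 = 84.8%, the multi-step checkout 64/85 = 75.3% → Flow A
Display: Flow A 379/523 = 72.5%, the multi-step checkout 310/495 = 62.6% → Flow A
Social: Flow A 573/1920 = 29.8%, the multi-step checkout 267/1340 = 19.9% → Flow A
Overall: Flow A 991/2489 = 39.8%, the multi-step checkout 641/1920 = 33.4% → Flow A
Flow A wins overall and in every traffic group — no reversal.

No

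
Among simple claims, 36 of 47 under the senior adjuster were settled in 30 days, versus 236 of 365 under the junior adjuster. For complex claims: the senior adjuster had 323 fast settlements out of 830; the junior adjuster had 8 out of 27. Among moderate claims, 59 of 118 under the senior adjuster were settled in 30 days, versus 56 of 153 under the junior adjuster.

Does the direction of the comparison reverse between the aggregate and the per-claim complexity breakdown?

Simple: the senior adjuster 36/47 = 76.6%, the junior adjuster 236/365 = 64.7% → the senior adjuster
Complex: the senior adjuster 323/830 = 38.9%, the junior adjuster 8/27 = 29.6% → the senior adjuster
Moderate: the senior adjuster 59/118 = 50.0%, the junior adjuster 56/153 = 36.6% → the senior adjuster
Overall: the senior adjuster 418/995 = 42.0%, the junior adjuster 300/545 = 55.0% → the junior adjuster
The senior adjuster wins each claim group but the junior adjuster wins overall — the comparison reverses. The senior adjuster's claims skew toward complex, which has a lower base rate.

Yes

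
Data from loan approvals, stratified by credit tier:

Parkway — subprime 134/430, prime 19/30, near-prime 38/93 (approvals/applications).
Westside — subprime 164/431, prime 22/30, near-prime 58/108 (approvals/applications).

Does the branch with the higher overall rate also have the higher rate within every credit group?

Yes

Subprime: Parkway 134/430 = 31.2%, Westside 164/431 = 38.1% → Westside
Prime: Parkway 19/30 = 63.3%, Westside 22/30 = 73.3% → Westside
Near-prime: Parkway 38/93 = 40.9%, Westside 58/108 = 53.7% → Westside
Overall: Parkway 191/553 = 34.5%, Westside 244/569 = 42.9% → Westside
Westside wins overall and in every credit group — no reversal.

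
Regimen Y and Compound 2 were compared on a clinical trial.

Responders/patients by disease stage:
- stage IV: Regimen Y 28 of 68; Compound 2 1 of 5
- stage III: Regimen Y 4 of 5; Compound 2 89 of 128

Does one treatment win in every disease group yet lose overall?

Stage IV: Regimen Y 28/68 = 41.2%, Compound 2 1/5 = 20.0% → Regimen Y
Stage III: Regimen Y 4/5 = 80.0%, Compound 2 89/128 = 69.5% → Regimen Y
Overall: Regimen Y 32/73 = 43.8%, Compound 2 90/133 = 67.7% → Compound 2
Regimen Y wins each disease group but Compound 2 wins overall — the comparison reverses. Regimen Y's patients skew toward stage IV, which has a lower base rate.

Yes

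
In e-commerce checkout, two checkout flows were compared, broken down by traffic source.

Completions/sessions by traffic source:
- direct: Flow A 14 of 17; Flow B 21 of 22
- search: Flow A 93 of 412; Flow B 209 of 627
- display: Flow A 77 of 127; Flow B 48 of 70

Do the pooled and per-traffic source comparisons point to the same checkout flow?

Direct: Flow A 14/17 = 82.4%, Flow B 21/22 = 95.5% → Flow B
Search: Flow A 93/412 = 22.6%, Flow B 209/627 = 33.3% → Flow B
Display: Flow A 77/127 = 60.6%, Flow B 48/70 = 68.6% → Flow B
Overall: Flow A 184/556 = 33.1%, Flow B 278/719 = 38.7% → Flow B
Flow B wins overall and in every traffic group — no reversal.

Yes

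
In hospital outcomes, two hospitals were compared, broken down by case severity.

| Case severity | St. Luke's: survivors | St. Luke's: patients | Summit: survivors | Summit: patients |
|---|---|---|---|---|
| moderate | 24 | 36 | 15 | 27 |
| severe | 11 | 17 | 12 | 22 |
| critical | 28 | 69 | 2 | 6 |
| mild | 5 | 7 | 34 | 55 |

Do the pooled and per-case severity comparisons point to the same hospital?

No

Moderate: St. Luke's 24/36 = 66.7%, Summit 15/27 = 55.6% → St. Luke's
Severe: St. Luke's 11/17 = 64.7%, Summit 12/22 = 54.5% → St. Luke's
Critical: St. Luke's 28/69 = 40.6%, Summit 2/6 = 33.3% → St. Luke's
Mild: St. Luke's 5/7 = 71.4%, Summit 34/55 = 61.8% → St. Luke's
Overall: St. Luke's 68/129 = 52.7%, Summit 63/110 = 57.3% → Summit
St. Luke's wins each case group but Summit wins overall — the comparison reverses. St. Luke's's patients skew toward critical, which has a lower base rate.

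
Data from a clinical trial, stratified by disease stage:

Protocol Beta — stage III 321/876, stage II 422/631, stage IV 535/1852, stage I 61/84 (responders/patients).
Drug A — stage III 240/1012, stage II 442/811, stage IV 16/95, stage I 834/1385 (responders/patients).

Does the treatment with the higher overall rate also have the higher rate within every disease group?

Stage III: Protocol Beta 321/876 = 36.6%, Drug A 240/1012 = 23.7% → Protocol Beta
Stage II: Protocol Beta 422/631 = 66.9%, Drug A 442/811 = 54.5% → Protocol Beta
Stage IV: Protocol Beta 535/1852 = 28.9%, Drug A 16/95 = 16.8% → Protocol Beta
Stage I: Protocol Beta 61/84 = 72.6%, Drug A 834/1385 = 60.2% → Protocol Beta
Overall: Protocol Beta 1339/3443 = 38.9%, Drug A 1532/3303 = 46.4% → Drug A
Protocol Beta wins each disease group but Drug A wins overall — the comparison reverses. Protocol Beta's patients skew toward stage IV, which has a lower base rate.

No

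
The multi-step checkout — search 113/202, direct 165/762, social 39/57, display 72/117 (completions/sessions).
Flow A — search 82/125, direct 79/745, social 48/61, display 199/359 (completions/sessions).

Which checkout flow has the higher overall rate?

the multi-step checkout

Search: the multi-step checkout 113/202 = 55.9%, Flow A 82/125 = 65.6% → Flow A
Direct: the multi-step checkout 165/762 = 21.7%, Flow A 79/745 = 10.6% → the multi-step checkout
Social: the multi-step checkout 39/57 = 68.4%, Flow A 48/61 = 78.7% → Flow A
Display: the multi-step checkout 72/117 = 61.5%, Flow A 199/359 = 55.4% → the multi-step checkout
Overall: the multi-step checkout 389/1138 = 34.2%, Flow A 408/1290 = 31.6% → the multi-step checkout
(Neither sweeps every traffic group, but the multi-step checkout has the higher pooled rate.)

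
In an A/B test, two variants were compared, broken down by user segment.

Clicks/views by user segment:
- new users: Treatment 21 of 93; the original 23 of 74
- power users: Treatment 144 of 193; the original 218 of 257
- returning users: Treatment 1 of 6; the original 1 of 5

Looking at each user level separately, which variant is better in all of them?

the original

New users: Treatment 21/93 = 22.6%, the original 23/74 = 31.1% → the original
Power users: Treatment 144/193 = 74.6%, the original 218/257 = 84.8% → the original
Returning users: Treatment 1/6 = 16.7%, the original 1/5 = 20.0% → the original
The original has the higher rate in all 3 groups.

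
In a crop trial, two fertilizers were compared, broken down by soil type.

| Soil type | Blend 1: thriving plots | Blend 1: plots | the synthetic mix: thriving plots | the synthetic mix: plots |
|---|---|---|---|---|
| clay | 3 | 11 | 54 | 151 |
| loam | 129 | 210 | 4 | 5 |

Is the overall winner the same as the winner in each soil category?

No

Clay: Blend 1 3/11 = 27.3%, the synthetic mix 54/151 = 35.8% → the synthetic mix
Loam: Blend 1 129/210 = 61.4%, the synthetic mix 4/5 = 80.0% → the synthetic mix
Overall: Blend 1 132/221 = 59.7%, the synthetic mix 58/156 = 37.2% → Blend 1
The synthetic mix wins each soil group but Blend 1 wins overall — the comparison reverses. The synthetic mix's plots skew toward clay, which has a lower base rate.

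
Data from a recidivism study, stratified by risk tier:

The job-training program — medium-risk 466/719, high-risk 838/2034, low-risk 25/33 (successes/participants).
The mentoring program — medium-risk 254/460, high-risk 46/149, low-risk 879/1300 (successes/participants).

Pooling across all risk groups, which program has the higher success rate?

the mentoring program

Medium-risk: the job-training program 466/719 = 64.8%, the mentoring program 254/460 = 55.2% → the job-training program
High-risk: the job-training program 838/2034 = 41.2%, the mentoring program 46/149 = 30.9% → the job-training program
Low-risk: the job-training program 25/33 = 75.8%, the mentoring program 879/1300 = 67.6% → the job-training program
Overall: the job-training program 1329/2786 = 47.7%, the mentoring program 1179/1909 = 61.8% → the mentoring program
(The job-training program wins every risk group but the mentoring program wins overall — the job-training program's participants skew toward the low-rate high-risk group.)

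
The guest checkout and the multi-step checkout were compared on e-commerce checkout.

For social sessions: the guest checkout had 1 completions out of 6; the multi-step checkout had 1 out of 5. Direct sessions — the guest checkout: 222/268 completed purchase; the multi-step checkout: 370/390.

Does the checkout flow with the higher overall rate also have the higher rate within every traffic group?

Social: the guest checkout 1/6 = 16.7%, the multi-step checkout 1/5 = 20.0% → the multi-step checkout
Direct: the guest checkout 222/268 = 82.8%, the multi-step checkout 370/390 = 94.9% → the multi-step checkout
Overall: the guest checkout 223/274 = 81.4%, the multi-step checkout 371/395 = 93.9% → the multi-step checkout
The multi-step checkout wins overall and in every traffic group — no reversal.

Yes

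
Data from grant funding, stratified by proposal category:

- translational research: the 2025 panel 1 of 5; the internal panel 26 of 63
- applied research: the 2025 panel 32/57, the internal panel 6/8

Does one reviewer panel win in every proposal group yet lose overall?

Translational research: the 2025 panel 1/5 = 20.0%, the internal panel 26/63 = 41.3% → the internal panel
Applied research: the 2025 panel 32/57 = 56.1%, the internal panel 6/8 = 75.0% → the internal panel
Overall: the 2025 panel 33/62 = 53.2%, the internal panel 32/71 = 45.1% → the 2025 panel
The internal panel wins each proposal group but the 2025 panel wins overall — the comparison reverses. The internal panel's proposals skew toward translational research, which has a lower base rate.

Yes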